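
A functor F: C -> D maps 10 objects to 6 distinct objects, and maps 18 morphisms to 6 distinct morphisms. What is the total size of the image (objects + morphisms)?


The image of F consists of distinct objects and distinct morphisms.
|Im(F)| on objects = 6
|Im(F)| on morphisms = 6
Total image cardinality = 6 + 6 = 12

12


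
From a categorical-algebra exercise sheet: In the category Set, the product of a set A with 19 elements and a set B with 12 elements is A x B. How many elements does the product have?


In Set, the product A x B is the Cartesian product.
By the universal property, |A x B| = |A| * |B|.
|A x B| = 19 * 12 = 228

228


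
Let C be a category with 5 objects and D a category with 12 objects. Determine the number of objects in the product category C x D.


The product category C x D has objects that are pairs (c, d).
Number of pairs = |Ob(C)| * |Ob(D)| = 5 * 12 = 60

60


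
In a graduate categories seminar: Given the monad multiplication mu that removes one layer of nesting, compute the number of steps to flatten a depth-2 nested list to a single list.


Each application of mu: T^2 -> T removes one layer of nesting.
Starting at depth 2 (i.e., T^2(X)), we need to reach T(X).
Number of mu applications = 2 - 1 = 1

1


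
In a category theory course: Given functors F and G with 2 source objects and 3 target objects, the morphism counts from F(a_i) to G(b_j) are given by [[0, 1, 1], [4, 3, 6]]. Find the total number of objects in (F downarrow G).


Objects of (F downarrow G) are triples (a, b, h: F(a)->G(b)).
The count equals the sum of all entries in the hom-matrix.
sum(row 0) = 2
sum(row 1) = 13
Grand total = 15

15


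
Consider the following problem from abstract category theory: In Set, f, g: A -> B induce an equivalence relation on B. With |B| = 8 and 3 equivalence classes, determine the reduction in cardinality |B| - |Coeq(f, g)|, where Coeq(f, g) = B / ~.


The coequalizer Coeq(f, g) = B / ~ has one element per equivalence class.
|B| = 8, |Coeq(f, g)| = 3.
|B| - |Coeq(f, g)| = 8 - 3 = 5.

5


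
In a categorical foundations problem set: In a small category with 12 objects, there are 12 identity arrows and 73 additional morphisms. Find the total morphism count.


Each object has an identity morphism, giving 12 identities.
Adding the 73 non-identity morphisms:
Total = 12 + 73 = 85

85


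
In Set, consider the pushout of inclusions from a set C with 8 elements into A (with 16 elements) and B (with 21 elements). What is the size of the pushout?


The pushout A +_C B identifies the images of C in A and B.
|A +_C B| = |A| + |B| - |C| (for injections).
= 16 + 21 - 8 = 29

29


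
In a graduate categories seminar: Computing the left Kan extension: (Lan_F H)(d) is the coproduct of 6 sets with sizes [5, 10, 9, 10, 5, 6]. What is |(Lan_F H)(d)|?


Pointwise, the left Kan extension (Lan_F H)(d) is the colimit, indexed
by the comma category (F downarrow d), of H composed with the
projection (F downarrow d) -> C. Here that colimit is given
as a coproduct (disjoint union) of sets, so its cardinality is the
sum of the sizes of the summands.
Coproduct of sets with sizes: 5 + 10 + 9 + 10 + 5 + 6
= 45

45


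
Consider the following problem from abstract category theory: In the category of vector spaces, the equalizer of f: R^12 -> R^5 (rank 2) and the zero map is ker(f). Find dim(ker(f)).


The equalizer of f and the zero map is ker(f).
By the rank-nullity theorem: dim(ker(f)) = dim(domain) - rank(f).
dim(ker(f)) = 12 - 2 = 10

10


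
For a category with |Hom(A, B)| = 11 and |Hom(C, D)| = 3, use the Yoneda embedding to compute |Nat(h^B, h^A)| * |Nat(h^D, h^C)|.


By the Yoneda lemma, Nat(h^B, h^A) is isomorphic to Hom(A, B),
so |Nat(h^B, h^A)| = |Hom(A, B)| and |Nat(h^D, h^C)| = |Hom(C, D)|.
|Hom(A, B)| = 11, |Hom(C, D)| = 3.
|Nat(h^B, h^A) x Nat(h^D, h^C)| = 11 * 3 = 33

33


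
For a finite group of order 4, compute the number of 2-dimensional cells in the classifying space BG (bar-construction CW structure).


In the bar-construction CW model of BG, the n-cells are indexed by
n-tuples [g_1|...|g_n] of non-identity elements of G (degenerate
simplices with some g_i = e do not contribute cells), so there are
(|G| - 1)^n n-cells.
For dim = 2 with |G| = 4:
cells = (4 - 1)^2 = 3^2 = 9

9


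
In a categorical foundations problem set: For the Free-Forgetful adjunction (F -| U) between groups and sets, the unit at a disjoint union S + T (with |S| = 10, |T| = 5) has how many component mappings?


The unit eta_X: X -> U(F(X)) of the Free-Forgetful adjunction
maps each element of X to a generator of F(X). For X = S + T (disjoint
union in Set), |S + T| = |S| + |T|.
Total mappings = 10 + 5 = 15.

15


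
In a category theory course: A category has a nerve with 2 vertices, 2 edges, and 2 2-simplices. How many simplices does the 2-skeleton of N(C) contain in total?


The 2-skeleton of the nerve N(C) consists of simplices in dimensions 0, 1, 2:
  |N(C)_0| = 2 (objects)
  |N(C)_1| = 2 (morphisms)
  |N(C)_2| = 2 (composable pairs)
Total = 2 + 2 + 2 = 6

6


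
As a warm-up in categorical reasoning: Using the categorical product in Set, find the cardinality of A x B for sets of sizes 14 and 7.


In Set, the product A x B is the Cartesian product.
By the universal property, |A x B| = |A| * |B|.
|A x B| = 14 * 7 = 98

98


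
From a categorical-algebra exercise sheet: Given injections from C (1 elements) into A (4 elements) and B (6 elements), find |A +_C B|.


The pushout A +_C B identifies the images of C in A and B.
|A +_C B| = |A| + |B| - |C| (for injections).
= 4 + 6 - 1 = 9

9


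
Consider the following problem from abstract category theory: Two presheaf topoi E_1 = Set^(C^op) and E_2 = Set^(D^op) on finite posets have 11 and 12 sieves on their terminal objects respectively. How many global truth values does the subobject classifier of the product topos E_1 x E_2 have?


In a product of presheaf topoi E_1 x E_2, the subobject classifier
is Omega = Omega_1 x Omega_2 (componentwise), so
|Omega(top)| = |Omega_1(top_1)| * |Omega_2(top_2)|.
= 11 * 12 = 132.

132


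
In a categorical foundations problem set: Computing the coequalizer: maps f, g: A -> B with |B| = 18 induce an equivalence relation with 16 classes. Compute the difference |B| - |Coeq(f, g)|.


The coequalizer Coeq(f, g) = B / ~ has one element per equivalence class.
|B| = 18, |Coeq(f, g)| = 16.
|B| - |Coeq(f, g)| = 18 - 16 = 2.

2


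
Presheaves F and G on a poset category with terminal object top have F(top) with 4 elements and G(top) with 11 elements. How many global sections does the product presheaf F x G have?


Global sections of a presheaf on a poset with terminal top satisfy
Gamma(H) ~ H(top). Presheaves admit pointwise products, so
(F x G)(top) = F(top) x G(top) (Cartesian product).
|Gamma(F x G)| = |F(top)| * |G(top)| = 4 * 11 = 44.

44


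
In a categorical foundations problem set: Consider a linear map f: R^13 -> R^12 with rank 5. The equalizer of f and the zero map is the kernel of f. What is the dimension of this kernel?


The equalizer of f and the zero map is ker(f).
By the rank-nullity theorem: dim(ker(f)) = dim(domain) - rank(f).
dim(ker(f)) = 13 - 5 = 8

8


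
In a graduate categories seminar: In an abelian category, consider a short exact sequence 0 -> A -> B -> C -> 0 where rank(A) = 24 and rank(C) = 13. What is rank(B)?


For a short exact sequence 0 -> A -> B -> C -> 0,
rank is additive: rank(B) = rank(A) + rank(C).
rank(B) = 24 + 13 = 37

37


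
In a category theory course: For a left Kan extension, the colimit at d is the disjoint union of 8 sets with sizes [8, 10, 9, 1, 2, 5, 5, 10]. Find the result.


Pointwise, the left Kan extension (Lan_F H)(d) is the colimit, indexed
by the comma category (F downarrow d), of H composed with the
projection (F downarrow d) -> C. Here that colimit is given
as a coproduct (disjoint union) of sets, so its cardinality is the
sum of the sizes of the summands.
Coproduct of sets with sizes: 8 + 10 + 9 + 1 + 2 + 5 + 5 + 10
= 50

50


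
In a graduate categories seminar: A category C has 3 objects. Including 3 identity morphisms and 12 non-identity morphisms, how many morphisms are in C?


Each object has an identity morphism, giving 3 identities.
Adding the 12 non-identity morphisms:
Total = 3 + 12 = 15

15


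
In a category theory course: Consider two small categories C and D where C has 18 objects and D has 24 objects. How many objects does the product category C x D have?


The product category C x D has objects that are pairs (c, d).
Number of pairs = |Ob(C)| * |Ob(D)| = 18 * 24 = 432

432


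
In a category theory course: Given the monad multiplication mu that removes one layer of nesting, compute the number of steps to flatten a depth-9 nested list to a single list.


Each application of mu: T^2 -> T removes one layer of nesting.
Starting at depth 9 (i.e., T^9(X)), we need to reach T(X).
Number of mu applications = 9 - 1 = 8

8


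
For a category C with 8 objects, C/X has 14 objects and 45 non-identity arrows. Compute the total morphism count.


In the slice category C/X, objects are morphisms to X.
Identity morphisms: 14 (one per object of C/X).
Non-identity morphisms: 45.
Total = 14 + 45 = 59

59


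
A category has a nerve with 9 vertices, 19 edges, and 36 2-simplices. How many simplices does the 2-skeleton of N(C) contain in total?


The 2-skeleton of the nerve N(C) consists of simplices in dimensions 0, 1, 2:
  |N(C)_0| = 9 (objects)
  |N(C)_1| = 19 (morphisms)
  |N(C)_2| = 36 (composable pairs)
Total = 9 + 19 + 36 = 64

64


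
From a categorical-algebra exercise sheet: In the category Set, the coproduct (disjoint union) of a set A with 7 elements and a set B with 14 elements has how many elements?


In Set, the coproduct A + B is the disjoint union.
|A + B| = |A| + |B| = 7 + 14 = 21

21


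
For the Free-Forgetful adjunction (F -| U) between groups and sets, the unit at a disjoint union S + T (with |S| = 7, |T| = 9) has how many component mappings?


The unit eta_X: X -> U(F(X)) of the Free-Forgetful adjunction
maps each element of X to a generator of F(X). For X = S + T (disjoint
union in Set), |S + T| = |S| + |T|.
Total mappings = 7 + 9 = 16.

16


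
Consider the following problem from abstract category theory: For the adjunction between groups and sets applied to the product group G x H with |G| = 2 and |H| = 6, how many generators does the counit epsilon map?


The counit epsilon_K: F(U(K)) -> K of the Free-Forgetful adjunction
maps |K| generators of F(U(K)) into K. For K = G x H (the product group),
|G x H| = |G| * |H|.
Total generators mapped = 2 * 6 = 12.

12


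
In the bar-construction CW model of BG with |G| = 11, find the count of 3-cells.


In the bar-construction CW model of BG, the n-cells are indexed by
n-tuples [g_1|...|g_n] of non-identity elements of G (degenerate
simplices with some g_i = e do not contribute cells), so there are
(|G| - 1)^n n-cells.
For dim = 3 with |G| = 11:
cells = (11 - 1)^3 = 10^3 = 1000

1000


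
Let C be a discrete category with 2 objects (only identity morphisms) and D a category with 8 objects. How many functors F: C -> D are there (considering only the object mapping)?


A functor from a discrete category C to D is determined by
where each object maps. Each of the 2 objects of C can map
to any of the 8 objects of D independently.
Number of functors = 8^2 = 64

64


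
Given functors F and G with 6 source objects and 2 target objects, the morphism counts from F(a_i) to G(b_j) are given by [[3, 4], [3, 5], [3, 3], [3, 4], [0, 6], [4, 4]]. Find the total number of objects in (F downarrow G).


Objects of (F downarrow G) are triples (a, b, h: F(a)->G(b)).
The count equals the sum of all entries in the hom-matrix.
sum(row 0) = 7
sum(row 1) = 8
sum(row 2) = 6
sum(row 3) = 7
sum(row 4) = 6
sum(row 5) = 8
Grand total = 42

42


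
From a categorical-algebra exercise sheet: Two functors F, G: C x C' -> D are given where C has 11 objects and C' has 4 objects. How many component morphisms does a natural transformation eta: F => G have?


A natural transformation eta: F => G assigns one component morphism per
object of the domain category.
The domain is the product category C x C', so
|Ob(C x C')| = |Ob(C)| * |Ob(C')| = 11 * 4 = 44.
Therefore eta has 44 component morphisms.

44


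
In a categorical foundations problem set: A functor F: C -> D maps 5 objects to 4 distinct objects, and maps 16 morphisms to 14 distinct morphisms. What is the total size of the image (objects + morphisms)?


The image of F consists of distinct objects and distinct morphisms.
|Im(F)| on objects = 4
|Im(F)| on morphisms = 14
Total image cardinality = 4 + 14 = 18

18


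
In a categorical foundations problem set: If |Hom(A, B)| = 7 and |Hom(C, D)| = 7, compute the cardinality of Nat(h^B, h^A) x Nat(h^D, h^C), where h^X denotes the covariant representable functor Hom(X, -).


By the Yoneda lemma, Nat(h^B, h^A) is isomorphic to Hom(A, B),
so |Nat(h^B, h^A)| = |Hom(A, B)| and |Nat(h^D, h^C)| = |Hom(C, D)|.
|Hom(A, B)| = 7, |Hom(C, D)| = 7.
|Nat(h^B, h^A) x Nat(h^D, h^C)| = 7 * 7 = 49

49


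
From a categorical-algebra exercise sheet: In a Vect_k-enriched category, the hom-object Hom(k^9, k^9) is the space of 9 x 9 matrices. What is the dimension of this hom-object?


In Vect-enriched categories, Hom(k^n, k^m) is the space of m x n matrices.
dim(Hom(k^9, k^9)) = 9 * 9 = 81

81


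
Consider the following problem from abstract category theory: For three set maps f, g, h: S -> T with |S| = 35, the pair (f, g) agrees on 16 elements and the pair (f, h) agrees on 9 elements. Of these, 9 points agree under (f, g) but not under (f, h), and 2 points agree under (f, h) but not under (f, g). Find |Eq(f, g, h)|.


Eq(f, g, h) is the triple-agreement set: points in S where all three
maps take the same value. Using inclusion-exclusion on the pairwise data:
Pair (f, g) agrees on 16 points; pair (f, h) on 9 points.
Points agreeing under (f, g) but not (f, h) = 9; under (f, h) but not (f, g) = 2.
Triple-agreement = agreement-in-(f, g) minus points that agree under (f, g) but not (f, h):
|Eq(f, g, h)| = 16 - 9 = 7
(cross-check via (f, h): 9 - 2 = 7.)

7


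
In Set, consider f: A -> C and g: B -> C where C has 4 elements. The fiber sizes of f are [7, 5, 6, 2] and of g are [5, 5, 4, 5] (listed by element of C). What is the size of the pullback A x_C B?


The pullback A x_C B consists of pairs (a, b) with f(a) = g(b).
For each element c in C, the fiber product has |f^-1(c)| * |g^-1(c)| elements.
Summing over C: 7 * 5 + 5 * 5 + 6 * 4 + 2 * 5
= 35 + 25 + 24 + 10 = 94

94


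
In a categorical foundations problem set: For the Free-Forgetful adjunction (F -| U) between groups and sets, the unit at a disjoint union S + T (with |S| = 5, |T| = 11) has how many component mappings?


The unit eta_X: X -> U(F(X)) of the Free-Forgetful adjunction
maps each element of X to a generator of F(X). For X = S + T (disjoint
union in Set), |S + T| = |S| + |T|.
Total mappings = 5 + 11 = 16.

16


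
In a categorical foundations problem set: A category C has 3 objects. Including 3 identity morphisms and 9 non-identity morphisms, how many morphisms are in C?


Each object has an identity morphism, giving 3 identities.
Adding the 9 non-identity morphisms:
Total = 3 + 9 = 12

12


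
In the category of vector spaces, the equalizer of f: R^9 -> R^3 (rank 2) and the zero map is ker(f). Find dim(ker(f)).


The equalizer of f and the zero map is ker(f).
By the rank-nullity theorem: dim(ker(f)) = dim(domain) - rank(f).
dim(ker(f)) = 9 - 2 = 7

7


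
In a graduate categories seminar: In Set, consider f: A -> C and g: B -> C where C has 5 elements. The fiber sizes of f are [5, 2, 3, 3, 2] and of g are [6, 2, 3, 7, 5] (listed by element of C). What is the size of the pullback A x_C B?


The pullback A x_C B consists of pairs (a, b) with f(a) = g(b).
For each element c in C, the fiber product has |f^-1(c)| * |g^-1(c)| elements.
Summing over C: 5 * 6 + 2 * 2 + 3 * 3 + 3 * 7 + 2 * 5
= 30 + 4 + 9 + 21 + 10 = 74

74


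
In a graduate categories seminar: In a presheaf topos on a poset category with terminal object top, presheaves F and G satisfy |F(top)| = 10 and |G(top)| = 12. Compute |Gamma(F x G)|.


Global sections of a presheaf on a poset with terminal top satisfy
Gamma(H) ~ H(top). Presheaves admit pointwise products, so
(F x G)(top) = F(top) x G(top) (Cartesian product).
|Gamma(F x G)| = |F(top)| * |G(top)| = 10 * 12 = 120.

120


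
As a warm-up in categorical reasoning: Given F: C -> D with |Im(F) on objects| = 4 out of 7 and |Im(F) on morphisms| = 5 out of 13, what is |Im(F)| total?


The image of F consists of distinct objects and distinct morphisms.
|Im(F)| on objects = 4
|Im(F)| on morphisms = 5
Total image cardinality = 4 + 5 = 9

9


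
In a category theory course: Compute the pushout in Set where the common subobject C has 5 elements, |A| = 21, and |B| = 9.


The pushout A +_C B identifies the images of C in A and B.
|A +_C B| = |A| + |B| - |C| (for injections).
= 21 + 9 - 5 = 25

25


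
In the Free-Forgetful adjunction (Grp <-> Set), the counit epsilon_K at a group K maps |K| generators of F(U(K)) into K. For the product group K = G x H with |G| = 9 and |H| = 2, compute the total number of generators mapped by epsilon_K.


The counit epsilon_K: F(U(K)) -> K of the Free-Forgetful adjunction
maps |K| generators of F(U(K)) into K. For K = G x H (the product group),
|G x H| = |G| * |H|.
Total generators mapped = 9 * 2 = 18.

18


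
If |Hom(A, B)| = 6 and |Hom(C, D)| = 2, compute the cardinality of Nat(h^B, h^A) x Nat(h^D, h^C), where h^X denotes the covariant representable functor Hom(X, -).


By the Yoneda lemma, Nat(h^B, h^A) is isomorphic to Hom(A, B),
so |Nat(h^B, h^A)| = |Hom(A, B)| and |Nat(h^D, h^C)| = |Hom(C, D)|.
|Hom(A, B)| = 6, |Hom(C, D)| = 2.
|Nat(h^B, h^A) x Nat(h^D, h^C)| = 6 * 2 = 12

12


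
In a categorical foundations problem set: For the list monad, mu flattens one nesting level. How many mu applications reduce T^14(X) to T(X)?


Each application of mu: T^2 -> T removes one layer of nesting.
Starting at depth 14 (i.e., T^14(X)), we need to reach T(X).
Number of mu applications = 14 - 1 = 13

13


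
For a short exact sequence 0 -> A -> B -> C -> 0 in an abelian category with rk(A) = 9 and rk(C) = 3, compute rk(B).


For a short exact sequence 0 -> A -> B -> C -> 0,
rank is additive: rank(B) = rank(A) + rank(C).
rank(B) = 9 + 3 = 12

12


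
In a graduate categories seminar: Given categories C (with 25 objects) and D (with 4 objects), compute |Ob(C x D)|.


The product category C x D has objects that are pairs (c, d).
Number of pairs = |Ob(C)| * |Ob(D)| = 25 * 4 = 100

100


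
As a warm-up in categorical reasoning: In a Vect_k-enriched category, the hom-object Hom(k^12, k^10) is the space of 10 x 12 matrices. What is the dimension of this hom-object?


In Vect-enriched categories, Hom(k^n, k^m) is the space of m x n matrices.
dim(Hom(k^12, k^10)) = 10 * 12 = 120

120


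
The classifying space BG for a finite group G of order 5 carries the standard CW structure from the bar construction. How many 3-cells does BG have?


In the bar-construction CW model of BG, the n-cells are indexed by
n-tuples [g_1|...|g_n] of non-identity elements of G (degenerate
simplices with some g_i = e do not contribute cells), so there are
(|G| - 1)^n n-cells.
For dim = 3 with |G| = 5:
cells = (5 - 1)^3 = 4^3 = 64

64


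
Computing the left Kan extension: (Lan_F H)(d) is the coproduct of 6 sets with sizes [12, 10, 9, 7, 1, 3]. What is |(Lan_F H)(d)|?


Pointwise, the left Kan extension (Lan_F H)(d) is the colimit, indexed
by the comma category (F downarrow d), of H composed with the
projection (F downarrow d) -> C. Here that colimit is given
as a coproduct (disjoint union) of sets, so its cardinality is the
sum of the sizes of the summands.
Coproduct of sets with sizes: 12 + 10 + 9 + 7 + 1 + 3
= 42

42


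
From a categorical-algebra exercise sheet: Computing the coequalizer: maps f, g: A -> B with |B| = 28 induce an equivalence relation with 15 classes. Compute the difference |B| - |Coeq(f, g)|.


The coequalizer Coeq(f, g) = B / ~ has one element per equivalence class.
|B| = 28, |Coeq(f, g)| = 15.
|B| - |Coeq(f, g)| = 28 - 15 = 13.

13


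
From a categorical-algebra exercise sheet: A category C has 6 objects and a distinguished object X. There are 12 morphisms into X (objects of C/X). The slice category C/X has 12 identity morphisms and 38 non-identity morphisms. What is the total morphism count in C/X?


In the slice category C/X, objects are morphisms to X.
Identity morphisms: 12 (one per object of C/X).
Non-identity morphisms: 38.
Total = 12 + 38 = 50

50


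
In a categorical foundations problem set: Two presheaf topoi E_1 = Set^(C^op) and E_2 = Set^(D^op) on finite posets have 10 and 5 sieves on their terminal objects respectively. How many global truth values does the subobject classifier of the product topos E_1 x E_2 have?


In a product of presheaf topoi E_1 x E_2, the subobject classifier
is Omega = Omega_1 x Omega_2 (componentwise), so
|Omega(top)| = |Omega_1(top_1)| * |Omega_2(top_2)|.
= 10 * 5 = 50.

50


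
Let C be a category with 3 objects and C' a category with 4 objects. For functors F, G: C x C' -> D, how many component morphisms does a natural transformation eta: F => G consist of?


A natural transformation eta: F => G assigns one component morphism per
object of the domain category.
The domain is the product category C x C', so
|Ob(C x C')| = |Ob(C)| * |Ob(C')| = 3 * 4 = 12.
Therefore eta has 12 component morphisms.

12


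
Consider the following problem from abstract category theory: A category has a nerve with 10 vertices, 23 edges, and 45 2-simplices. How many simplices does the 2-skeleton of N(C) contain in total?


The 2-skeleton of the nerve N(C) consists of simplices in dimensions 0, 1, 2:
  |N(C)_0| = 10 (objects)
  |N(C)_1| = 23 (morphisms)
  |N(C)_2| = 45 (composable pairs)
Total = 10 + 23 + 45 = 78

78


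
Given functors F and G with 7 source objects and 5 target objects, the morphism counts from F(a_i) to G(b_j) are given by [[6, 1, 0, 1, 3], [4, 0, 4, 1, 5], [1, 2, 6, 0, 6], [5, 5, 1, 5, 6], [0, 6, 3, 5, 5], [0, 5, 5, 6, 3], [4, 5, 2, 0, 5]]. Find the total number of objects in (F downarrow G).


Objects of (F downarrow G) are triples (a, b, h: F(a)->G(b)).
The count equals the sum of all entries in the hom-matrix.
sum(row 0) = 11
sum(row 1) = 14
sum(row 2) = 15
sum(row 3) = 22
sum(row 4) = 19
sum(row 5) = 19
sum(row 6) = 16
Grand total = 116

116


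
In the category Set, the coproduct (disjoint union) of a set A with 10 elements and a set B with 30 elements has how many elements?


In Set, the coproduct A + B is the disjoint union.
|A + B| = |A| + |B| = 10 + 30 = 40

40


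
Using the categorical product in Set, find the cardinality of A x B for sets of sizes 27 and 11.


In Set, the product A x B is the Cartesian product.
By the universal property, |A x B| = |A| * |B|.
|A x B| = 27 * 11 = 297

297


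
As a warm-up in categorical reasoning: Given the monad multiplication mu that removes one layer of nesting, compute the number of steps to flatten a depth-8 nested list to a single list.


Each application of mu: T^2 -> T removes one layer of nesting.
Starting at depth 8 (i.e., T^8(X)), we need to reach T(X).
Number of mu applications = 8 - 1 = 7

7


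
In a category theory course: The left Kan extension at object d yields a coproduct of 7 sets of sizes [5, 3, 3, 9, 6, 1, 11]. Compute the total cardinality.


Pointwise, the left Kan extension (Lan_F H)(d) is the colimit, indexed
by the comma category (F downarrow d), of H composed with the
projection (F downarrow d) -> C. Here that colimit is given
as a coproduct (disjoint union) of sets, so its cardinality is the
sum of the sizes of the summands.
Coproduct of sets with sizes: 5 + 3 + 3 + 9 + 6 + 1 + 11
= 38

38


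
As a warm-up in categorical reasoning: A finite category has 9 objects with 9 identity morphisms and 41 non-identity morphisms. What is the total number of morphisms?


Each object has an identity morphism, giving 9 identities.
Adding the 41 non-identity morphisms:
Total = 9 + 41 = 50

50


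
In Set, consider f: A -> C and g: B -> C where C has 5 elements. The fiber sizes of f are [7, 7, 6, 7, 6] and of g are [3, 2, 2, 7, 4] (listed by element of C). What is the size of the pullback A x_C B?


The pullback A x_C B consists of pairs (a, b) with f(a) = g(b).
For each element c in C, the fiber product has |f^-1(c)| * |g^-1(c)| elements.
Summing over C: 7 * 3 + 7 * 2 + 6 * 2 + 7 * 7 + 6 * 4
= 21 + 14 + 12 + 49 + 24 = 120

120


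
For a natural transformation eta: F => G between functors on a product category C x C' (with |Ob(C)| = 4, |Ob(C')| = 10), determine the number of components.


A natural transformation eta: F => G assigns one component morphism per
object of the domain category.
The domain is the product category C x C', so
|Ob(C x C')| = |Ob(C)| * |Ob(C')| = 4 * 10 = 40.
Therefore eta has 40 component morphisms.

40


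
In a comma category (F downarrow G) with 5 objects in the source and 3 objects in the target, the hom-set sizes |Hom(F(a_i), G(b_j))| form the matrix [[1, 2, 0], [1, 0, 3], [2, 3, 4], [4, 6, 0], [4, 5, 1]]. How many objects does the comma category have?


Objects of (F downarrow G) are triples (a, b, h: F(a)->G(b)).
The count equals the sum of all entries in the hom-matrix.
sum(row 0) = 3
sum(row 1) = 4
sum(row 2) = 9
sum(row 3) = 10
sum(row 4) = 10
Grand total = 36

36


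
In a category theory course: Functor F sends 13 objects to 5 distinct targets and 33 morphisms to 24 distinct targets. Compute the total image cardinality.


The image of F consists of distinct objects and distinct morphisms.
|Im(F)| on objects = 5
|Im(F)| on morphisms = 24
Total image cardinality = 5 + 24 = 29

29


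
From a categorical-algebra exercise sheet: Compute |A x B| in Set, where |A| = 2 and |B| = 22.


In Set, the product A x B is the Cartesian product.
By the universal property, |A x B| = |A| * |B|.
|A x B| = 2 * 22 = 44

44


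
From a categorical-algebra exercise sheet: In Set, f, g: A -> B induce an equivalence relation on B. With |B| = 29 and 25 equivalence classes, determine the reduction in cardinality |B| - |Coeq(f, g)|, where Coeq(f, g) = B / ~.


The coequalizer Coeq(f, g) = B / ~ has one element per equivalence class.
|B| = 29, |Coeq(f, g)| = 25.
|B| - |Coeq(f, g)| = 29 - 25 = 4.

4


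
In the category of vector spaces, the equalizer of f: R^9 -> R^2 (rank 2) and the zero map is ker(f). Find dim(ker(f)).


The equalizer of f and the zero map is ker(f).
By the rank-nullity theorem: dim(ker(f)) = dim(domain) - rank(f).
dim(ker(f)) = 9 - 2 = 7

7


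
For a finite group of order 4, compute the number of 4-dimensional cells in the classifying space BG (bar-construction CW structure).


In the bar-construction CW model of BG, the n-cells are indexed by
n-tuples [g_1|...|g_n] of non-identity elements of G (degenerate
simplices with some g_i = e do not contribute cells), so there are
(|G| - 1)^n n-cells.
For dim = 4 with |G| = 4:
cells = (4 - 1)^4 = 3^4 = 81

81


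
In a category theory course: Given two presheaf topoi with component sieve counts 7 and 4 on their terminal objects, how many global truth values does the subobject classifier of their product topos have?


In a product of presheaf topoi E_1 x E_2, the subobject classifier
is Omega = Omega_1 x Omega_2 (componentwise), so
|Omega(top)| = |Omega_1(top_1)| * |Omega_2(top_2)|.
= 7 * 4 = 28.

28


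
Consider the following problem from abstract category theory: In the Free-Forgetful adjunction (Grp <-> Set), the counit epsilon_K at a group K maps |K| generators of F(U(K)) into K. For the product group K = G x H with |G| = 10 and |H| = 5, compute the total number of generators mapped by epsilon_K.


The counit epsilon_K: F(U(K)) -> K of the Free-Forgetful adjunction
maps |K| generators of F(U(K)) into K. For K = G x H (the product group),
|G x H| = |G| * |H|.
Total generators mapped = 10 * 5 = 50.

50


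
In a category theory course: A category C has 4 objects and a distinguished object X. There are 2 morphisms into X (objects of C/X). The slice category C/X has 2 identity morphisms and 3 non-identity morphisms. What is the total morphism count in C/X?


In the slice category C/X, objects are morphisms to X.
Identity morphisms: 2 (one per object of C/X).
Non-identity morphisms: 3.
Total = 2 + 3 = 5

5


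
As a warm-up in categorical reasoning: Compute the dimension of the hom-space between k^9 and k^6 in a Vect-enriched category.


In Vect-enriched categories, Hom(k^n, k^m) is the space of m x n matrices.
dim(Hom(k^9, k^6)) = 6 * 9 = 54

54


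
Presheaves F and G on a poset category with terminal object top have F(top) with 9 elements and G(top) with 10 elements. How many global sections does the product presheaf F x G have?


Global sections of a presheaf on a poset with terminal top satisfy
Gamma(H) ~ H(top). Presheaves admit pointwise products, so
(F x G)(top) = F(top) x G(top) (Cartesian product).
|Gamma(F x G)| = |F(top)| * |G(top)| = 9 * 10 = 90.

90


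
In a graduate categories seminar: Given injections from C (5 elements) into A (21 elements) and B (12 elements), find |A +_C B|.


The pushout A +_C B identifies the images of C in A and B.
|A +_C B| = |A| + |B| - |C| (for injections).
= 21 + 12 - 5 = 28

28


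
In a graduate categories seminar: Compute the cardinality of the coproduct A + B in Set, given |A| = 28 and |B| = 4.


In Set, the coproduct A + B is the disjoint union.
|A + B| = |A| + |B| = 28 + 4 = 32

32


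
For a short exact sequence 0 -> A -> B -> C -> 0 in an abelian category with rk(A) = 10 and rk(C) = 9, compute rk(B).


For a short exact sequence 0 -> A -> B -> C -> 0,
rank is additive: rank(B) = rank(A) + rank(C).
rank(B) = 10 + 9 = 19

19


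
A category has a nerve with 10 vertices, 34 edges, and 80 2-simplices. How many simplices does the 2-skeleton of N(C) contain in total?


The 2-skeleton of the nerve N(C) consists of simplices in dimensions 0, 1, 2:
  |N(C)_0| = 10 (objects)
  |N(C)_1| = 34 (morphisms)
  |N(C)_2| = 80 (composable pairs)
Total = 10 + 34 + 80 = 124

124


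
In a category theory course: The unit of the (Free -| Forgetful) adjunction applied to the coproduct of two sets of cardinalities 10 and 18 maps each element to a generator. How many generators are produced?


The unit eta_X: X -> U(F(X)) of the Free-Forgetful adjunction
maps each element of X to a generator of F(X). For X = S + T (disjoint
union in Set), |S + T| = |S| + |T|.
Total mappings = 10 + 18 = 28.

28


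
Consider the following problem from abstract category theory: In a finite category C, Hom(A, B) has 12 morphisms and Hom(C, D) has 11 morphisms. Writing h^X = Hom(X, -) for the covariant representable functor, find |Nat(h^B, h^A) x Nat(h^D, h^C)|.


By the Yoneda lemma, Nat(h^B, h^A) is isomorphic to Hom(A, B),
so |Nat(h^B, h^A)| = |Hom(A, B)| and |Nat(h^D, h^C)| = |Hom(C, D)|.
|Hom(A, B)| = 12, |Hom(C, D)| = 11.
|Nat(h^B, h^A) x Nat(h^D, h^C)| = 12 * 11 = 132

132


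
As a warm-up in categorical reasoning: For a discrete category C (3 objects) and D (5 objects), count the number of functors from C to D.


A functor from a discrete category C to D is determined by
where each object maps. Each of the 3 objects of C can map
to any of the 5 objects of D independently.
Number of functors = 5^3 = 125

125


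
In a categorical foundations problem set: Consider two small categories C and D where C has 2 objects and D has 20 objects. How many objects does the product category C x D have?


The product category C x D has objects that are pairs (c, d).
Number of pairs = |Ob(C)| * |Ob(D)| = 2 * 20 = 40

40


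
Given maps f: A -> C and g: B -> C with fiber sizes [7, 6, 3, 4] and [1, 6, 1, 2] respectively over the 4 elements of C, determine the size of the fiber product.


The pullback A x_C B consists of pairs (a, b) with f(a) = g(b).
For each element c in C, the fiber product has |f^-1(c)| * |g^-1(c)| elements.
Summing over C: 7 * 1 + 6 * 6 + 3 * 1 + 4 * 2
= 7 + 36 + 3 + 8 = 54

54


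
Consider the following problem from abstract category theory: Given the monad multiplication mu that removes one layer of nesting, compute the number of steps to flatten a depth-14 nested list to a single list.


Each application of mu: T^2 -> T removes one layer of nesting.
Starting at depth 14 (i.e., T^14(X)), we need to reach T(X).
Number of mu applications = 14 - 1 = 13

13


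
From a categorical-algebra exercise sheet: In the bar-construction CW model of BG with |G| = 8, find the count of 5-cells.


In the bar-construction CW model of BG, the n-cells are indexed by
n-tuples [g_1|...|g_n] of non-identity elements of G (degenerate
simplices with some g_i = e do not contribute cells), so there are
(|G| - 1)^n n-cells.
For dim = 5 with |G| = 8:
cells = (8 - 1)^5 = 7^5 = 16807

16807


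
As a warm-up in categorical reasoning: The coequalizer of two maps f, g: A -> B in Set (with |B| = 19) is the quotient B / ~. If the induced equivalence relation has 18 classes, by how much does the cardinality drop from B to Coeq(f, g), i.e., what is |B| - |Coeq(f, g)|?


The coequalizer Coeq(f, g) = B / ~ has one element per equivalence class.
|B| = 19, |Coeq(f, g)| = 18.
|B| - |Coeq(f, g)| = 19 - 18 = 1.

1


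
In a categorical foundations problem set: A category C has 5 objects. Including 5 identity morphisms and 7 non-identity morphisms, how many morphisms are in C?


Each object has an identity morphism, giving 5 identities.
Adding the 7 non-identity morphisms:
Total = 5 + 7 = 12

12


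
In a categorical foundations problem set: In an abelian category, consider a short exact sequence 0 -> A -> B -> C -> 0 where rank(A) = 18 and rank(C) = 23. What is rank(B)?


For a short exact sequence 0 -> A -> B -> C -> 0,
rank is additive: rank(B) = rank(A) + rank(C).
rank(B) = 18 + 23 = 41

41


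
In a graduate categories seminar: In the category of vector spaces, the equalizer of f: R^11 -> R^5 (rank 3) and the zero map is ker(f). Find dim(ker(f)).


The equalizer of f and the zero map is ker(f).
By the rank-nullity theorem: dim(ker(f)) = dim(domain) - rank(f).
dim(ker(f)) = 11 - 3 = 8

8


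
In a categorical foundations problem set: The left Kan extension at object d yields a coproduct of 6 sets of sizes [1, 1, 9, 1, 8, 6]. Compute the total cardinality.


Pointwise, the left Kan extension (Lan_F H)(d) is the colimit, indexed
by the comma category (F downarrow d), of H composed with the
projection (F downarrow d) -> C. Here that colimit is given
as a coproduct (disjoint union) of sets, so its cardinality is the
sum of the sizes of the summands.
Coproduct of sets with sizes: 1 + 1 + 9 + 1 + 8 + 6
= 26

26


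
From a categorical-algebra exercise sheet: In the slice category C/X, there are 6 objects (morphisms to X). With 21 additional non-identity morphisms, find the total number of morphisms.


In the slice category C/X, objects are morphisms to X.
Identity morphisms: 6 (one per object of C/X).
Non-identity morphisms: 21.
Total = 6 + 21 = 27

27


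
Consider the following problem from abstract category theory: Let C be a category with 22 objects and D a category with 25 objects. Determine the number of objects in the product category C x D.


The product category C x D has objects that are pairs (c, d).
Number of pairs = |Ob(C)| * |Ob(D)| = 22 * 25 = 550

550


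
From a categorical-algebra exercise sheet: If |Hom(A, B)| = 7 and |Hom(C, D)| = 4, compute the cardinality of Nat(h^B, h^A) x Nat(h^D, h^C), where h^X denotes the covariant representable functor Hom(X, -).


By the Yoneda lemma, Nat(h^B, h^A) is isomorphic to Hom(A, B),
so |Nat(h^B, h^A)| = |Hom(A, B)| and |Nat(h^D, h^C)| = |Hom(C, D)|.
|Hom(A, B)| = 7, |Hom(C, D)| = 4.
|Nat(h^B, h^A) x Nat(h^D, h^C)| = 7 * 4 = 28

28


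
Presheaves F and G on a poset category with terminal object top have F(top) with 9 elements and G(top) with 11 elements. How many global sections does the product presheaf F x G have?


Global sections of a presheaf on a poset with terminal top satisfy
Gamma(H) ~ H(top). Presheaves admit pointwise products, so
(F x G)(top) = F(top) x G(top) (Cartesian product).
|Gamma(F x G)| = |F(top)| * |G(top)| = 9 * 11 = 99.

99


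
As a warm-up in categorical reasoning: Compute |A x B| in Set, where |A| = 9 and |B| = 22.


In Set, the product A x B is the Cartesian product.
By the universal property, |A x B| = |A| * |B|.
|A x B| = 9 * 22 = 198

198


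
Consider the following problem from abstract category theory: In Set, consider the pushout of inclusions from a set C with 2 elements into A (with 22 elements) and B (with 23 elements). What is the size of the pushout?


The pushout A +_C B identifies the images of C in A and B.
|A +_C B| = |A| + |B| - |C| (for injections).
= 22 + 23 - 2 = 43

43


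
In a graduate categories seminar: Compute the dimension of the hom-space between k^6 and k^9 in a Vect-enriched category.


In Vect-enriched categories, Hom(k^n, k^m) is the space of m x n matrices.
dim(Hom(k^6, k^9)) = 9 * 6 = 54

54


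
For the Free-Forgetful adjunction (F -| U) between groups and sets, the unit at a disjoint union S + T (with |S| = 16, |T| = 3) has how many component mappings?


The unit eta_X: X -> U(F(X)) of the Free-Forgetful adjunction
maps each element of X to a generator of F(X). For X = S + T (disjoint
union in Set), |S + T| = |S| + |T|.
Total mappings = 16 + 3 = 19.

19


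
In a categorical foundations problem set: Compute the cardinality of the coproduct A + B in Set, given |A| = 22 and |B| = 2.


In Set, the coproduct A + B is the disjoint union.
|A + B| = |A| + |B| = 22 + 2 = 24

24


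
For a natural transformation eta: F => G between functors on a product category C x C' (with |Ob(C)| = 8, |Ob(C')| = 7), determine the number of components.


A natural transformation eta: F => G assigns one component morphism per
object of the domain category.
The domain is the product category C x C', so
|Ob(C x C')| = |Ob(C)| * |Ob(C')| = 8 * 7 = 56.
Therefore eta has 56 component morphisms.

56


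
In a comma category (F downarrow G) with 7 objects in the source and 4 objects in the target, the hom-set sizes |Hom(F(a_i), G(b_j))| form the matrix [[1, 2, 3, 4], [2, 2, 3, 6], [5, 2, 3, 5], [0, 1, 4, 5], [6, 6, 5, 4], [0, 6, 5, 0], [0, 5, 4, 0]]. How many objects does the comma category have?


Objects of (F downarrow G) are triples (a, b, h: F(a)->G(b)).
The count equals the sum of all entries in the hom-matrix.
sum(row 0) = 10
sum(row 1) = 13
sum(row 2) = 15
sum(row 3) = 10
sum(row 4) = 21
sum(row 5) = 11
sum(row 6) = 9
Grand total = 89

89


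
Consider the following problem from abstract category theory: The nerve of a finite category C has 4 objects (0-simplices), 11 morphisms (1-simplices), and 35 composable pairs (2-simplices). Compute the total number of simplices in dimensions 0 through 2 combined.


The 2-skeleton of the nerve N(C) consists of simplices in dimensions 0, 1, 2:
  |N(C)_0| = 4 (objects)
  |N(C)_1| = 11 (morphisms)
  |N(C)_2| = 35 (composable pairs)
Total = 4 + 11 + 35 = 50

50


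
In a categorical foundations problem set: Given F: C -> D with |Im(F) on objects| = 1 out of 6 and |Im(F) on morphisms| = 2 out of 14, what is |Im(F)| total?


The image of F consists of distinct objects and distinct morphisms.
|Im(F)| on objects = 1
|Im(F)| on morphisms = 2
Total image cardinality = 1 + 2 = 3

3


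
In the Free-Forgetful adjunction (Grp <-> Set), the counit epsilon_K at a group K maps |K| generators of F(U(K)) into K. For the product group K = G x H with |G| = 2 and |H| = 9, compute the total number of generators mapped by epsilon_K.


The counit epsilon_K: F(U(K)) -> K of the Free-Forgetful adjunction
maps |K| generators of F(U(K)) into K. For K = G x H (the product group),
|G x H| = |G| * |H|.
Total generators mapped = 2 * 9 = 18.

18
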